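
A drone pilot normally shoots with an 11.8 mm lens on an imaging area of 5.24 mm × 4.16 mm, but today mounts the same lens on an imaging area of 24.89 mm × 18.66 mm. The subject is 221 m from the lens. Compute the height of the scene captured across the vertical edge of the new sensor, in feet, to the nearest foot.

The focal length stays 11.8 mm; the relevant sensor dimension is now h = 18.66 mm. Object distance dₒ = 221 m = 221000 mm.
Thin-lens field height W = h·(dₒ − f)/f = 18.66 × (221000 − 11.8)/11.8 ≈ 349461.001 mm = 349461.001/304.8 ft = 1146.53 ft.

1147 ft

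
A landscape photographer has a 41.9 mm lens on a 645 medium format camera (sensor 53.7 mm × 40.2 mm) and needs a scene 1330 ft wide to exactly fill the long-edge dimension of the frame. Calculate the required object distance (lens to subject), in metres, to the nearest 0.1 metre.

W: 1330 ft × 304.8 mm/ft = 405383.99 mm.
Magnification m = w/W = dᵢ/dₒ; combined with 1/f = 1/dₒ + 1/dᵢ this gives dₒ = f·(1 + W/w).
dₒ = 41.9 mm × (1 + 405384/53.7) = 41.9 × 7550.0500 ≈ 316347.097 mm = 316.347 m.

316.3 m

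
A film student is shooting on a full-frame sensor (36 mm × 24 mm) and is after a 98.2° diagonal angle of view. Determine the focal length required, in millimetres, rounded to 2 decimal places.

Sensor diagonal = √(36² + 24²) = √1872.0000 ≈ 43.2666 mm.
From α = 2·arctan(d/2f) we get f = d / (2·tan(α/2)).
With d = 43.2666 mm and α/2 = 49.1°, tan(α/2) ≈ 1.15443, so f ≈ 43.2666 / 2.30886 ≈ 18.7394 mm.

18.74 mm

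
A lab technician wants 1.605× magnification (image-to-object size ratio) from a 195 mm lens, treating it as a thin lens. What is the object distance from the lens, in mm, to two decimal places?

With m = dᵢ/dₒ and 1/f = 1/dₒ + 1/dᵢ, substituting dᵢ = m·dₒ gives 1/f = (1 + 1/m)/dₒ, hence dₒ = f·(1 + 1/m).
dₒ = 195 × (1 + 1/1.605) = 195 × 1.62305 ≈ 316.495 mm.

316.50 mm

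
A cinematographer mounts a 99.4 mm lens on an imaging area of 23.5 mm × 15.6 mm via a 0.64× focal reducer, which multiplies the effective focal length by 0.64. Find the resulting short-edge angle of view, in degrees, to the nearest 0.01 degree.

Effective focal length f = 99.4 × 0.64 = 63.616 mm.
α = 2·arctan(15.6 / (2 × 63.616)) = 2·arctan(0.12261) ≈ 13.9804°.

13.98°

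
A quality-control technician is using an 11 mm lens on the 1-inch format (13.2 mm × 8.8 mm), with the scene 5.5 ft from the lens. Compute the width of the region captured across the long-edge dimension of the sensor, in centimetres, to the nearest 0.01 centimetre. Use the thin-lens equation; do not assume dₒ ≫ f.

dₒ: 5.5 ft × 304.8 mm/ft = 1676.40 mm.
Similar triangles through the lens centre give W/dₒ = w/dᵢ; with 1/f = 1/dₒ + 1/dᵢ this gives W = w·(dₒ − f)/f.
W = 13.2 mm × (1676.4 − 11) / 11 = 13.2 × 151.4000 ≈ 1998.480 mm = 199.848 cm.

199.85 cm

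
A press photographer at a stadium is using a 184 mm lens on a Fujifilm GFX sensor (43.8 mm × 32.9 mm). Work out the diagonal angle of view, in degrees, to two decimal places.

Sensor diagonal = √(43.8² + 32.9²) = √3000.8500 ≈ 54.7800 mm.
Angle of view α = 2·arctan(d/2f) with d = 54.7800 mm and f = 184 mm.
d/2f = 0.14886; arctan(0.14886) ≈ 8.4668°, so α ≈ 16.9336°.

16.93°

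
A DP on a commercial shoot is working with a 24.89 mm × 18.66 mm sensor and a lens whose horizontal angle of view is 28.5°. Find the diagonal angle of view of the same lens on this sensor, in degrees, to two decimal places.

From the horizontal AOV: f = 24.89 / (2·tan(14.25°)) = 24.89 / 0.50794 ≈ 49.0023 mm.
Sensor diagonal = √(24.89² + 18.66²) = √967.7077 ≈ 31.1080 mm.
Diagonal AOV = 2·arctan(31.1080 / (2 × 49.0023)) = 2·arctan(0.31741) ≈ 35.2203°.

35.22°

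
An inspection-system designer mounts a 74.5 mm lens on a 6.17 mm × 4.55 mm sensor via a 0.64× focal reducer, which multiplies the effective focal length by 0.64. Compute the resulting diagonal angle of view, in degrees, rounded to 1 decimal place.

Effective focal length f = 74.5 × 0.64 = 47.68 mm.
Sensor diagonal = √(6.17² + 4.55²) = √58.7714 ≈ 7.6663 mm.
α = 2·arctan(7.666 / (2 × 47.68)) = 2·arctan(0.08039) ≈ 9.1926°.

9.2°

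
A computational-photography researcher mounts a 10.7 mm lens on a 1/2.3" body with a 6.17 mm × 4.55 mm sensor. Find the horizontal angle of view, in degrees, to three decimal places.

32.166°

Angle of view α = 2·arctan(w/2f) with w = 6.17 mm and f = 10.7 mm.
w/2f = 0.28832; arctan(0.28832) ≈ 16.0832°, so α ≈ 32.1664°.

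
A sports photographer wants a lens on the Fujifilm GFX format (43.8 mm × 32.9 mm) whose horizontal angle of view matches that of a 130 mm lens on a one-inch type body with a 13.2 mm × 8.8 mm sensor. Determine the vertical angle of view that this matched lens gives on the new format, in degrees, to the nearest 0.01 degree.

4.37°

Equal horizontal AOV ⇒ f₂ = f₁ · 43.8/13.2 = 130 × 3.31818 ≈ 431.3636 mm.
Vertical AOV on the new format = 2·arctan(32.9 / (2 × 431.3636)) = 2·arctan(0.03813) ≈ 4.3678°.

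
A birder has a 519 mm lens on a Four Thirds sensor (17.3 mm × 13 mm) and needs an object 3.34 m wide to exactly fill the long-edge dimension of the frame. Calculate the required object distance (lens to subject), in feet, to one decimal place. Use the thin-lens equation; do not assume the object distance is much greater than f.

W: 3.34 m = 3340 mm.
Magnification m = w/W = dᵢ/dₒ; combined with 1/f = 1/dₒ + 1/dᵢ this gives dₒ = f·(1 + W/w).
dₒ = 519 mm × (1 + 3340/17.3) = 519 × 194.0636 ≈ 100719.000 mm = 100719.000/304.8 ft = 330.443 ft.

330.4 ft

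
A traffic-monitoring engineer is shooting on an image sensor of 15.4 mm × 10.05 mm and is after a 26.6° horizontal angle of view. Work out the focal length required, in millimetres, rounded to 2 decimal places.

32.57 mm

From α = 2·arctan(w/2f) we get f = w / (2·tan(α/2)).
With w = 15.4 mm and α/2 = 13.3°, tan(α/2) ≈ 0.23639, so f ≈ 15.4 / 0.47278 ≈ 32.5733 mm.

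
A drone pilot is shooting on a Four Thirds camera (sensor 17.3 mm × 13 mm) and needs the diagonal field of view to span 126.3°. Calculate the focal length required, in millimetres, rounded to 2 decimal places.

5.48 mm

Sensor diagonal = √(17.3² + 13²) = √468.2900 ≈ 21.6400 mm.
From α = 2·arctan(d/2f) we get f = d / (2·tan(α/2)).
With d = 21.6400 mm and α/2 = 63.15°, tan(α/2) ≈ 1.97538, so f ≈ 21.6400 / 3.95076 ≈ 5.4774 mm.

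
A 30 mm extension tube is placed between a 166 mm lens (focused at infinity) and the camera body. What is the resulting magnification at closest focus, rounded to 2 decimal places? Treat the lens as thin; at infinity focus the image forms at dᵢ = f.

0.18×

The tube moves the image plane from f to f + e, so dᵢ = 166 + 30 = 196 mm. Focus is achieved when 1/f = 1/dₒ + 1/dᵢ, giving dₒ = 1/(1/f − 1/(f+e)).
Magnification m = dᵢ/dₒ = (f+e)·(1/f − 1/(f+e)) = e/f = 30/166 ≈ 0.1807.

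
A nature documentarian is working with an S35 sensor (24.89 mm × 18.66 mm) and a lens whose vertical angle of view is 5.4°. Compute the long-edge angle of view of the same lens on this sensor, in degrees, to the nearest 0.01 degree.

7.20°

From the vertical AOV: f = 18.66 / (2·tan(2.7°)) = 18.66 / 0.09432 ≈ 197.8422 mm.
Long-edge AOV = 2·arctan(24.89 / (2 × 197.8422)) = 2·arctan(0.06290) ≈ 7.1987°.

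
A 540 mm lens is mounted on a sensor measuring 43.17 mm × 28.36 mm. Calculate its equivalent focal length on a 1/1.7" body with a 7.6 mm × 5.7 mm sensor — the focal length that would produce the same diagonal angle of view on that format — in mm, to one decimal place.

Sensor diagonal = √(43.17² + 28.36²) = √2667.9385 ≈ 51.6521 mm.
Sensor diagonal = √(7.6² + 5.7²) = √90.2500 ≈ 9.5000 mm.
Equal angle of view means equal diagonal/f ratio, so f₂ = f₁ · (diagonal₂/diagonal₁) = 540 × 9.5000/51.6521.
f₂ = 540 × 0.18392 ≈ 99.318 mm.

99.3 mm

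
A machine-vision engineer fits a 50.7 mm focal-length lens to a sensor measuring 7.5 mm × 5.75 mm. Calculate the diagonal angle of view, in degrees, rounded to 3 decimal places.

Sensor diagonal = √(7.5² + 5.75²) = √89.3125 ≈ 9.4505 mm.
Angle of view α = 2·arctan(d/2f) with d = 9.4505 mm and f = 50.7 mm.
d/2f = 0.09320; arctan(0.09320) ≈ 5.3246°, so α ≈ 10.6492°.

10.649°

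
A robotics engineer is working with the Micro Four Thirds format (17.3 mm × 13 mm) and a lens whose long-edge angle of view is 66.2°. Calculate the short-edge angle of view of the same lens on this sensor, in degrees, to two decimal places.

From the long-edge AOV: f = 17.3 / (2·tan(33.1°)) = 17.3 / 1.30378 ≈ 13.2691 mm.
Short-edge AOV = 2·arctan(13 / (2 × 13.2691)) = 2·arctan(0.48986) ≈ 52.1969°.

52.20°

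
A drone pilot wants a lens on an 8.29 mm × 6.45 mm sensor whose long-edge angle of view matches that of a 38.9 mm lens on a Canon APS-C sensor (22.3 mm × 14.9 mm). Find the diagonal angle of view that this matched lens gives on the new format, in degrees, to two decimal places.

39.92°

Equal long-edge AOV ⇒ f₂ = f₁ · 8.29/22.3 = 38.9 × 0.37175 ≈ 14.4610 mm.
Sensor diagonal = √(8.29² + 6.45²) = √110.3266 ≈ 10.5036 mm.
Diagonal AOV on the new format = 2·arctan(10.5036 / (2 × 14.4610)) = 2·arctan(0.36317) ≈ 39.9191°.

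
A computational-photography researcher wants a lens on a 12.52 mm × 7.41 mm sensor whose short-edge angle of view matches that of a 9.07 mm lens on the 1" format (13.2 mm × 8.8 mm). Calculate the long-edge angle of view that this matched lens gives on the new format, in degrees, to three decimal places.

78.680°

Equal short-edge AOV ⇒ f₂ = f₁ · 7.41/8.8 = 9.07 × 0.84205 ≈ 7.6374 mm.
Long-edge AOV on the new format = 2·arctan(12.52 / (2 × 7.6374)) = 2·arctan(0.81966) ≈ 78.6799°.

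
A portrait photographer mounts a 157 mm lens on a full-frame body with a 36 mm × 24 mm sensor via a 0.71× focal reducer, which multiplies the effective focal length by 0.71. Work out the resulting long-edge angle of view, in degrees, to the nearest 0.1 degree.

Effective focal length f = 157 × 0.71 = 111.47 mm.
α = 2·arctan(36 / (2 × 111.47)) = 2·arctan(0.16148) ≈ 18.3457°.

18.3°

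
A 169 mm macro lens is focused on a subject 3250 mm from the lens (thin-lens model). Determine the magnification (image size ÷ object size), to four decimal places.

0.0549×

Thin lens: 1/f = 1/dₒ + 1/dᵢ → 1/dᵢ = 1/169 − 1/3250 = 0.0056095 mm⁻¹, so dᵢ ≈ 178.2700 mm.
Magnification m = dᵢ/dₒ = 178.2700/3250 ≈ 0.05485.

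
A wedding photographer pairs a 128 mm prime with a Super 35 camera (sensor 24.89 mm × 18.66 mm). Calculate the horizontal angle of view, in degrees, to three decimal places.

Angle of view α = 2·arctan(w/2f) with w = 24.89 mm and f = 128 mm.
w/2f = 0.09723; arctan(0.09723) ≈ 5.5532°, so α ≈ 11.1064°.

11.106°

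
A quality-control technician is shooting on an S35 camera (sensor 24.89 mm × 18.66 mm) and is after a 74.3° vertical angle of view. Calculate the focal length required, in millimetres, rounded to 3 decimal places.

From α = 2·arctan(h/2f) we get f = h / (2·tan(α/2)).
With h = 18.66 mm and α/2 = 37.15°, tan(α/2) ≈ 0.75767, so f ≈ 18.66 / 1.51533 ≈ 12.3141 mm.

12.314 mm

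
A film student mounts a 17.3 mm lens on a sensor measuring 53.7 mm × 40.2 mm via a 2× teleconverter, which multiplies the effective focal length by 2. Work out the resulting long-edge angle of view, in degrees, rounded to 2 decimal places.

Effective focal length f = 17.3 × 2 = 34.6 mm.
α = 2·arctan(53.7 / (2 × 34.6)) = 2·arctan(0.77601) ≈ 75.6238°.

75.62°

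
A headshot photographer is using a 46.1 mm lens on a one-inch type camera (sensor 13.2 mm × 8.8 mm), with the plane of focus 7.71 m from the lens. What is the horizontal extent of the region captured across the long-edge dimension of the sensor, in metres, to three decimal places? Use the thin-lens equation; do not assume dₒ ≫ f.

2.194 m

dₒ: 7.71 m = 7710 mm.
Similar triangles through the lens centre give W/dₒ = w/dᵢ; with 1/f = 1/dₒ + 1/dᵢ this gives W = w·(dₒ − f)/f.
W = 13.2 mm × (7710 − 46.1) / 46.1 = 13.2 × 166.2451 ≈ 2194.436 mm = 2.19444 m.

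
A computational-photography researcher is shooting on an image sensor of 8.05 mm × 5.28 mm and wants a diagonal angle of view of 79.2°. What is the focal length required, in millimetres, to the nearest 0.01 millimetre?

Sensor diagonal = √(8.05² + 5.28²) = √92.6809 ≈ 9.6271 mm.
From α = 2·arctan(d/2f) we get f = d / (2·tan(α/2)).
With d = 9.6271 mm and α/2 = 39.6°, tan(α/2) ≈ 0.82727, so f ≈ 9.6271 / 1.65454 ≈ 5.8186 mm.

5.82 mm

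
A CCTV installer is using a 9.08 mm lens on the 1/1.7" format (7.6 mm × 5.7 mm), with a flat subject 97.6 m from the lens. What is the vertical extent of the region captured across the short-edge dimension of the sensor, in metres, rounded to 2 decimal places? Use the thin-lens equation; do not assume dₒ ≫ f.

61.26 m

dₒ: 97.6 m = 97600 mm.
Similar triangles through the lens centre give W/dₒ = h/dᵢ; with 1/f = 1/dₒ + 1/dᵢ this gives W = h·(dₒ − f)/f.
W = 5.7 mm × (97600 − 9.08) / 9.08 = 5.7 × 10747.8987 ≈ 61263.022 mm = 61.263 m.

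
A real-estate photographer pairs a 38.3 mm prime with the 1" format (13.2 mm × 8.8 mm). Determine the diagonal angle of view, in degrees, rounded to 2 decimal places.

23.40°

Sensor diagonal = √(13.2² + 8.8²) = √251.6800 ≈ 15.8644 mm.
Angle of view α = 2·arctan(d/2f) with d = 15.8644 mm and f = 38.3 mm.
d/2f = 0.20711; arctan(0.20711) ≈ 11.7010°, so α ≈ 23.4019°.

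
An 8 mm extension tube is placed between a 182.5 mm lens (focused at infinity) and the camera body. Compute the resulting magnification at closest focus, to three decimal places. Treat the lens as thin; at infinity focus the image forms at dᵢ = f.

The tube moves the image plane from f to f + e, so dᵢ = 182.5 + 8 = 190.5 mm. Focus is achieved when 1/f = 1/dₒ + 1/dᵢ, giving dₒ = 1/(1/f − 1/(f+e)).
Magnification m = dᵢ/dₒ = (f+e)·(1/f − 1/(f+e)) = e/f = 8/182.5 ≈ 0.0438.

0.044×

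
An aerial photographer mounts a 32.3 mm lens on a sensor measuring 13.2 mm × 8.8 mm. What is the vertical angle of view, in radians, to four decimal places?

Angle of view α = 2·arctan(h/2f) with h = 8.8 mm and f = 32.3 mm.
h/2f = 0.13622; arctan(0.13622) ≈ 0.1354 rad, so α ≈ 0.2708 rad.

0.2708 rad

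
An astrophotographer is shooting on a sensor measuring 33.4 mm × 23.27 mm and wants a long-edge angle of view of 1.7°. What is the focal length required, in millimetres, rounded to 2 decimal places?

1125.61 mm

From α = 2·arctan(w/2f) we get f = w / (2·tan(α/2)).
With w = 33.4 mm and α/2 = 0.85°, tan(α/2) ≈ 0.01484, so f ≈ 33.4 / 0.02967 ≈ 1125.6110 mm.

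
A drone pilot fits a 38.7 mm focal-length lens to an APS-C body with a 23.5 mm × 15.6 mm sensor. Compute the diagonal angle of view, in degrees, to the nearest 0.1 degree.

40.0°

Sensor diagonal = √(23.5² + 15.6²) = √795.6100 ≈ 28.2066 mm.
Angle of view α = 2·arctan(d/2f) with d = 28.2066 mm and f = 38.7 mm.
d/2f = 0.36443; arctan(0.36443) ≈ 20.0230°, so α ≈ 40.0461°.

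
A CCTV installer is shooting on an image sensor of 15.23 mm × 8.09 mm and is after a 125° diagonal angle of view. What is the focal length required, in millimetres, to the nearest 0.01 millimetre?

4.49 mm

Sensor diagonal = √(15.23² + 8.09²) = √297.4010 ≈ 17.2453 mm.
From α = 2·arctan(d/2f) we get f = d / (2·tan(α/2)).
With d = 17.2453 mm and α/2 = 62.5°, tan(α/2) ≈ 1.92098, so f ≈ 17.2453 / 3.84196 ≈ 4.4887 mm.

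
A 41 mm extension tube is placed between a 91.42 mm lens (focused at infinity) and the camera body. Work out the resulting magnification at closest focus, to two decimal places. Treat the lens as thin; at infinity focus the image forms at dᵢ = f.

0.45×

The tube moves the image plane from f to f + e, so dᵢ = 91.42 + 41 = 132.42 mm. Focus is achieved when 1/f = 1/dₒ + 1/dᵢ, giving dₒ = 1/(1/f − 1/(f+e)).
Magnification m = dᵢ/dₒ = (f+e)·(1/f − 1/(f+e)) = e/f = 41/91.42 ≈ 0.4485.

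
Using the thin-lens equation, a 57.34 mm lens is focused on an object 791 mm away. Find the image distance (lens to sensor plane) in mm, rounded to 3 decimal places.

61.821 mm

1/dᵢ = 1/f − 1/dₒ = 1/57.34 − 1/791 = 0.0161756 mm⁻¹.
dᵢ = 1/0.0161756 ≈ 61.8215 mm.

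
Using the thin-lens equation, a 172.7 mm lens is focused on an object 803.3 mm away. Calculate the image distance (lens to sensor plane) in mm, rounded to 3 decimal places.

219.997 mm

1/dᵢ = 1/f − 1/dₒ = 1/172.7 − 1/803.3 = 0.0045455 mm⁻¹.
dᵢ = 1/0.0045455 ≈ 219.9967 mm.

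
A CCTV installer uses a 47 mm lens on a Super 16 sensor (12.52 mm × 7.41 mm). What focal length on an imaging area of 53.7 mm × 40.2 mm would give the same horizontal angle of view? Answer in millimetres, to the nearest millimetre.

202 mm

Equal angle of view means equal width/f ratio, so f₂ = f₁ · (width₂/width₁) = 47 × 53.7/12.52.
f₂ = 47 × 4.28914 ≈ 201.589 mm.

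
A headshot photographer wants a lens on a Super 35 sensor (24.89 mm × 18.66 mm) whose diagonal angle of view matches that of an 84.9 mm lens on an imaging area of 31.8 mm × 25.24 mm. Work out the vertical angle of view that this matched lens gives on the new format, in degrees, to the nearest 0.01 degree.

16.32°

Sensor diagonal = √(31.8² + 25.24²) = √1648.2976 ≈ 40.5992 mm.
Sensor diagonal = √(24.89² + 18.66²) = √967.7077 ≈ 31.1080 mm.
Equal diagonal AOV ⇒ f₂ = f₁ · 31.1080/40.5992 = 84.9 × 0.76622 ≈ 65.0522 mm.
Vertical AOV on the new format = 2·arctan(18.66 / (2 × 65.0522)) = 2·arctan(0.14342) ≈ 16.3238°.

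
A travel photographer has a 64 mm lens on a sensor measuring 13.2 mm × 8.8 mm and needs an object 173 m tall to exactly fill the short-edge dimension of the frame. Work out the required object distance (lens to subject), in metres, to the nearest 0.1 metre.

1258.2 m

W: 173 m = 173000 mm.
Magnification m = h/W = dᵢ/dₒ; combined with 1/f = 1/dₒ + 1/dᵢ this gives dₒ = f·(1 + W/h).
dₒ = 64 mm × (1 + 173000/8.8) = 64 × 19660.0909 ≈ 1258245.818 mm = 1258.25 m.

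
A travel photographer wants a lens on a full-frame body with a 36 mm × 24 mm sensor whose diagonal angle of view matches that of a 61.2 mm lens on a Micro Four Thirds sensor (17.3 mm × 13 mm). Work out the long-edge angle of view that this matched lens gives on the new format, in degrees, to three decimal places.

16.737°

Sensor diagonal = √(17.3² + 13²) = √468.2900 ≈ 21.6400 mm.
Sensor diagonal = √(36² + 24²) = √1872.0000 ≈ 43.2666 mm.
Equal diagonal AOV ⇒ f₂ = f₁ · 43.2666/21.6400 = 61.2 × 1.99938 ≈ 122.3621 mm.
Long-edge AOV on the new format = 2·arctan(36 / (2 × 122.3621)) = 2·arctan(0.14710) ≈ 16.7369°.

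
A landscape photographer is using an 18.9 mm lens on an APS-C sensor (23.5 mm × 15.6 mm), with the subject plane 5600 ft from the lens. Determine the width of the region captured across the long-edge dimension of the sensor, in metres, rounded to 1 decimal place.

dₒ: 5600 ft × 304.8 mm/ft = 1706879.95 mm.
Similar triangles through the lens centre give W/dₒ = w/dᵢ; with 1/f = 1/dₒ + 1/dᵢ this gives W = w·(dₒ − f)/f.
W = 23.5 mm × (1.70688e+06 − 18.9) / 18.9 = 23.5 × 90310.1082 ≈ 2122287.543 mm = 2122.29 m.

2122.3 m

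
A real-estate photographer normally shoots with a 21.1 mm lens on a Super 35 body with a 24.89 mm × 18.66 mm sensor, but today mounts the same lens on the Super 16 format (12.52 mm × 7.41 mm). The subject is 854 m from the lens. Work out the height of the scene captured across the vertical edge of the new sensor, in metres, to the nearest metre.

300 m

The focal length stays 21.1 mm; the relevant sensor dimension is now h = 7.41 mm. Object distance dₒ = 854 m = 854000 mm.
Thin-lens field height W = h·(dₒ − f)/f = 7.41 × (854000 − 21.1)/21.1 ≈ 299904.438 mm = 299.904 m.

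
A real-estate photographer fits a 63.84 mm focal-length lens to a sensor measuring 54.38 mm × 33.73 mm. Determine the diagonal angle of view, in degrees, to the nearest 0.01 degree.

53.24°

Sensor diagonal = √(54.38² + 33.73²) = √4094.8973 ≈ 63.9914 mm.
Angle of view α = 2·arctan(d/2f) with d = 63.9914 mm and f = 63.84 mm.
d/2f = 0.50119; arctan(0.50119) ≈ 26.6194°, so α ≈ 53.2387°.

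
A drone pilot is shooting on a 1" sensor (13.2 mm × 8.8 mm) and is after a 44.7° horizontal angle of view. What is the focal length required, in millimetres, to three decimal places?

From α = 2·arctan(w/2f) we get f = w / (2·tan(α/2)).
With w = 13.2 mm and α/2 = 22.35°, tan(α/2) ≈ 0.41115, so f ≈ 13.2 / 0.82230 ≈ 16.0525 mm.

16.053 mm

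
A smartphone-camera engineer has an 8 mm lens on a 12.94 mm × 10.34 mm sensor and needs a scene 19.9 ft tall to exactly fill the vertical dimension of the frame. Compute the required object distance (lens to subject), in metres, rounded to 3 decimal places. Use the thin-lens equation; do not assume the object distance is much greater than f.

4.701 m

W: 19.9 ft × 304.8 mm/ft = 6065.52 mm.
Magnification m = h/W = dᵢ/dₒ; combined with 1/f = 1/dₒ + 1/dᵢ this gives dₒ = f·(1 + W/h).
dₒ = 8 mm × (1 + 6065.52/10.34) = 8 × 587.6073 ≈ 4700.859 mm = 4.70086 m.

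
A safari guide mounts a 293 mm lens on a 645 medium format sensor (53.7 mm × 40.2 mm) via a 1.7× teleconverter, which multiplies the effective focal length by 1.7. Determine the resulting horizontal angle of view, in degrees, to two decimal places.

6.17°

Effective focal length f = 293 × 1.7 = 498.1 mm.
α = 2·arctan(53.7 / (2 × 498.1)) = 2·arctan(0.05390) ≈ 6.1711°.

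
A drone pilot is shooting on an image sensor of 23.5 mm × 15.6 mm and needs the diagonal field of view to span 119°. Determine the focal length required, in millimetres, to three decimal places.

8.307 mm

Sensor diagonal = √(23.5² + 15.6²) = √795.6100 ≈ 28.2066 mm.
From α = 2·arctan(d/2f) we get f = d / (2·tan(α/2)).
With d = 28.2066 mm and α/2 = 59.5°, tan(α/2) ≈ 1.69766, so f ≈ 28.2066 / 3.39533 ≈ 8.3075 mm.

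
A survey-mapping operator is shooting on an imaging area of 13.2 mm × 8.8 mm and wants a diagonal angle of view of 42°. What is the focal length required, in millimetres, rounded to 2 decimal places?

20.66 mm

Sensor diagonal = √(13.2² + 8.8²) = √251.6800 ≈ 15.8644 mm.
From α = 2·arctan(d/2f) we get f = d / (2·tan(α/2)).
With d = 15.8644 mm and α/2 = 21°, tan(α/2) ≈ 0.38386, so f ≈ 15.8644 / 0.76773 ≈ 20.6641 mm.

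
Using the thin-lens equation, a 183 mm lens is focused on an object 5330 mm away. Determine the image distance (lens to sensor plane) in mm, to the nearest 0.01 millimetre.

1/dᵢ = 1/f − 1/dₒ = 1/183 − 1/5330 = 0.0052769 mm⁻¹.
dᵢ = 1/0.0052769 ≈ 189.5065 mm.

189.51 mm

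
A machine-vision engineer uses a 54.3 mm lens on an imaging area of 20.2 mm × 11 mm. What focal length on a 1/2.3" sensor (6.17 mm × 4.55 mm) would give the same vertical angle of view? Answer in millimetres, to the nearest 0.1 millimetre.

22.5 mm

Equal angle of view means equal height/f ratio, so f₂ = f₁ · (height₂/height₁) = 54.3 × 4.55/11.
f₂ = 54.3 × 0.41364 ≈ 22.460 mm.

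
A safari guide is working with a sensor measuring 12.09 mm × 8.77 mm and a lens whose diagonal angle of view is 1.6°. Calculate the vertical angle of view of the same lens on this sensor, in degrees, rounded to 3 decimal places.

0.940°

Sensor diagonal = √(12.09² + 8.77²) = √223.0810 ≈ 14.9359 mm.
From the diagonal AOV: f = 14.9359 / (2·tan(0.8°)) = 14.9359 / 0.02793 ≈ 534.8176 mm.
Vertical AOV = 2·arctan(8.77 / (2 × 534.8176)) = 2·arctan(0.00820) ≈ 0.9395°.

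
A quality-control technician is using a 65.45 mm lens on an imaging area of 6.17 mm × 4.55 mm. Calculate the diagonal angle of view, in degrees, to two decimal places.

6.70°

Sensor diagonal = √(6.17² + 4.55²) = √58.7714 ≈ 7.6663 mm.
Angle of view α = 2·arctan(d/2f) with d = 7.6663 mm and f = 65.45 mm.
d/2f = 0.05857; arctan(0.05857) ≈ 3.3517°, so α ≈ 6.7035°.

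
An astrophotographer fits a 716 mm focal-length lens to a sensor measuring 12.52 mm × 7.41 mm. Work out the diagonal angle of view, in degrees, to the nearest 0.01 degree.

Sensor diagonal = √(12.52² + 7.41²) = √211.6585 ≈ 14.5485 mm.
Angle of view α = 2·arctan(d/2f) with d = 14.5485 mm and f = 716 mm.
d/2f = 0.01016; arctan(0.01016) ≈ 0.5821°, so α ≈ 1.1642°.

1.16°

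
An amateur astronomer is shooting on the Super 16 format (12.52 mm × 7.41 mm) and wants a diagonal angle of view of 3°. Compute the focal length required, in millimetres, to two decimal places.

Sensor diagonal = √(12.52² + 7.41²) = √211.6585 ≈ 14.5485 mm.
From α = 2·arctan(d/2f) we get f = d / (2·tan(α/2)).
With d = 14.5485 mm and α/2 = 1.5°, tan(α/2) ≈ 0.02619, so f ≈ 14.5485 / 0.05237 ≈ 277.7922 mm.

277.79 mm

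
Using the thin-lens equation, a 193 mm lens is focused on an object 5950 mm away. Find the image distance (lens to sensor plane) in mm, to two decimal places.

199.47 mm

1/dᵢ = 1/f − 1/dₒ = 1/193 − 1/5950 = 0.0050133 mm⁻¹.
dᵢ = 1/0.0050133 ≈ 199.4702 mm.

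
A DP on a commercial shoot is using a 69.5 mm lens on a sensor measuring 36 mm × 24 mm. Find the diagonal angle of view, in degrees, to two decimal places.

Sensor diagonal = √(36² + 24²) = √1872.0000 ≈ 43.2666 mm.
Angle of view α = 2·arctan(d/2f) with d = 43.2666 mm and f = 69.5 mm.
d/2f = 0.31127; arctan(0.31127) ≈ 17.2898°, so α ≈ 34.5797°.

34.58°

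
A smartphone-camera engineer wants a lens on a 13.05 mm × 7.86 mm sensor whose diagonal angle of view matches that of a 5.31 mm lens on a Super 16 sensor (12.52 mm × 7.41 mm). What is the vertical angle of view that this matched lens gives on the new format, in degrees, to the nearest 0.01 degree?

70.51°

Sensor diagonal = √(12.52² + 7.41²) = √211.6585 ≈ 14.5485 mm.
Sensor diagonal = √(13.05² + 7.86²) = √232.0821 ≈ 15.2342 mm.
Equal diagonal AOV ⇒ f₂ = f₁ · 15.2342/14.5485 = 5.31 × 1.04714 ≈ 5.5603 mm.
Vertical AOV on the new format = 2·arctan(7.86 / (2 × 5.5603)) = 2·arctan(0.70680) ≈ 70.5052°.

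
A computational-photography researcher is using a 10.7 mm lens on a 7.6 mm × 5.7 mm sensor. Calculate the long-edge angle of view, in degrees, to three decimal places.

Angle of view α = 2·arctan(w/2f) with w = 7.6 mm and f = 10.7 mm.
w/2f = 0.35514; arctan(0.35514) ≈ 19.5520°, so α ≈ 39.1040°.

39.104°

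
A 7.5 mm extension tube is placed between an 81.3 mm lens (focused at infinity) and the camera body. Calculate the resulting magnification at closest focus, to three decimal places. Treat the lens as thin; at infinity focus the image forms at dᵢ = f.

The tube moves the image plane from f to f + e, so dᵢ = 81.3 + 7.5 = 88.8 mm. Focus is achieved when 1/f = 1/dₒ + 1/dᵢ, giving dₒ = 1/(1/f − 1/(f+e)).
Magnification m = dᵢ/dₒ = (f+e)·(1/f − 1/(f+e)) = e/f = 7.5/81.3 ≈ 0.0923.

0.092×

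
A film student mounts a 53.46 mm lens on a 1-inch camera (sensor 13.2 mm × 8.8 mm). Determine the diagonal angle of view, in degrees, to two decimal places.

16.88°

Sensor diagonal = √(13.2² + 8.8²) = √251.6800 ≈ 15.8644 mm.
Angle of view α = 2·arctan(d/2f) with d = 15.8644 mm and f = 53.46 mm.
d/2f = 0.14838; arctan(0.14838) ≈ 8.4398°, so α ≈ 16.8796°.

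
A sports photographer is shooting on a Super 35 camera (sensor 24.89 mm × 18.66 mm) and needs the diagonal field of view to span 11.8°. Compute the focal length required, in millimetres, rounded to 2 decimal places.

150.51 mm

Sensor diagonal = √(24.89² + 18.66²) = √967.7077 ≈ 31.1080 mm.
From α = 2·arctan(d/2f) we get f = d / (2·tan(α/2)).
With d = 31.1080 mm and α/2 = 5.9°, tan(α/2) ≈ 0.10334, so f ≈ 31.1080 / 0.20668 ≈ 150.5129 mm.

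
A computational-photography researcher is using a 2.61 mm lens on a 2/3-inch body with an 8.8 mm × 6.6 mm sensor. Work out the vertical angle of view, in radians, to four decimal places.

Angle of view α = 2·arctan(h/2f) with h = 6.6 mm and f = 2.61 mm.
h/2f = 1.26437; arctan(1.26437) ≈ 0.9016 rad, so α ≈ 1.8032 rad.

1.8032 rad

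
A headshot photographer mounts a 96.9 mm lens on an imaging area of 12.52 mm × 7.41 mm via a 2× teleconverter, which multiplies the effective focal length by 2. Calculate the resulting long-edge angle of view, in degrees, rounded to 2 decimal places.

3.70°

Effective focal length f = 96.9 × 2 = 193.8 mm.
α = 2·arctan(12.52 / (2 × 193.8)) = 2·arctan(0.03230) ≈ 3.7002°.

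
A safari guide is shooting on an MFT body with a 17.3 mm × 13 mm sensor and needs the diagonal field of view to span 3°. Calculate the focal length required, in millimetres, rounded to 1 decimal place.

413.2 mm

Sensor diagonal = √(17.3² + 13²) = √468.2900 ≈ 21.6400 mm.
From α = 2·arctan(d/2f) we get f = d / (2·tan(α/2)).
With d = 21.6400 mm and α/2 = 1.5°, tan(α/2) ≈ 0.02619, so f ≈ 21.6400 / 0.05237 ≈ 413.1993 mm.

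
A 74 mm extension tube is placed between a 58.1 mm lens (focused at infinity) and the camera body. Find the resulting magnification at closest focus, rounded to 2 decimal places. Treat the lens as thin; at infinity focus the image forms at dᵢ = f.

1.27×

The tube moves the image plane from f to f + e, so dᵢ = 58.1 + 74 = 132.1 mm. Focus is achieved when 1/f = 1/dₒ + 1/dᵢ, giving dₒ = 1/(1/f − 1/(f+e)).
Magnification m = dᵢ/dₒ = (f+e)·(1/f − 1/(f+e)) = e/f = 74/58.1 ≈ 1.2737.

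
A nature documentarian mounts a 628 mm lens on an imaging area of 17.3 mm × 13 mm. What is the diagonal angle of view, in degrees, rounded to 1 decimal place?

Sensor diagonal = √(17.3² + 13²) = √468.2900 ≈ 21.6400 mm.
Angle of view α = 2·arctan(d/2f) with d = 21.6400 mm and f = 628 mm.
d/2f = 0.01723; arctan(0.01723) ≈ 0.9871°, so α ≈ 1.9741°.

2.0°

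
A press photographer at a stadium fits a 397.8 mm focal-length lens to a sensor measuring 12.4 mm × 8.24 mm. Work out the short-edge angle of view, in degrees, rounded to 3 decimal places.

Angle of view α = 2·arctan(h/2f) with h = 8.24 mm and f = 397.8 mm.
h/2f = 0.01036; arctan(0.01036) ≈ 0.5934°, so α ≈ 1.1868°.

1.187°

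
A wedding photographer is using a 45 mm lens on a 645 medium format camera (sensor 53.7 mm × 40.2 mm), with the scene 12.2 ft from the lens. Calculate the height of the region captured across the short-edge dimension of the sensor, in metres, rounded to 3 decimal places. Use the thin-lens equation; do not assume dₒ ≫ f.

3.282 m

dₒ: 12.2 ft × 304.8 mm/ft = 3718.56 mm.
Similar triangles through the lens centre give W/dₒ = h/dᵢ; with 1/f = 1/dₒ + 1/dᵢ this gives W = h·(dₒ − f)/f.
W = 40.2 mm × (3718.56 − 45) / 45 = 40.2 × 81.6347 ≈ 3281.713 mm = 3.28171 m.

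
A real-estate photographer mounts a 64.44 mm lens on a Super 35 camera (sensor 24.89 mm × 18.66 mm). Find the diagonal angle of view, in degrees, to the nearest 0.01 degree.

27.14°

Sensor diagonal = √(24.89² + 18.66²) = √967.7077 ≈ 31.1080 mm.
Angle of view α = 2·arctan(d/2f) with d = 31.1080 mm and f = 64.44 mm.
d/2f = 0.24137; arctan(0.24137) ≈ 13.5700°, so α ≈ 27.1401°.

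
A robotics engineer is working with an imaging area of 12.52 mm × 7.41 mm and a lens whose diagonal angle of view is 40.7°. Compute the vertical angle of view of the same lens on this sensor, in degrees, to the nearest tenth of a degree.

Sensor diagonal = √(12.52² + 7.41²) = √211.6585 ≈ 14.5485 mm.
From the diagonal AOV: f = 14.5485 / (2·tan(20.35°)) = 14.5485 / 0.74181 ≈ 19.6122 mm.
Vertical AOV = 2·arctan(7.41 / (2 × 19.6122)) = 2·arctan(0.18891) ≈ 21.3957°.

21.4°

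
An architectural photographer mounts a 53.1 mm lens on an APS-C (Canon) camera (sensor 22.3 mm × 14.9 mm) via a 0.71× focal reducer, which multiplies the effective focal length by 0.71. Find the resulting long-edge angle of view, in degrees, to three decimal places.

32.951°

Effective focal length f = 53.1 × 0.71 = 37.701 mm.
α = 2·arctan(22.3 / (2 × 37.701)) = 2·arctan(0.29575) ≈ 32.9510°.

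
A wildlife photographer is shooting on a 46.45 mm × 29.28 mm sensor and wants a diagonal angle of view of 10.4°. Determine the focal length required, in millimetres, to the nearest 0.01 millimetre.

301.67 mm

Sensor diagonal = √(46.45² + 29.28²) = √3014.9209 ≈ 54.9083 mm.
From α = 2·arctan(d/2f) we get f = d / (2·tan(α/2)).
With d = 54.9083 mm and α/2 = 5.2°, tan(α/2) ≈ 0.09101, so f ≈ 54.9083 / 0.18201 ≈ 301.6703 mm.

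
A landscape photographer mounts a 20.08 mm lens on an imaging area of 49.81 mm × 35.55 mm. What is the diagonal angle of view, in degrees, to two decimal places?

113.45°

Sensor diagonal = √(49.81² + 35.55²) = √3744.8386 ≈ 61.1951 mm.
Angle of view α = 2·arctan(d/2f) with d = 61.1951 mm and f = 20.08 mm.
d/2f = 1.52378; arctan(1.52378) ≈ 56.7246°, so α ≈ 113.4493°.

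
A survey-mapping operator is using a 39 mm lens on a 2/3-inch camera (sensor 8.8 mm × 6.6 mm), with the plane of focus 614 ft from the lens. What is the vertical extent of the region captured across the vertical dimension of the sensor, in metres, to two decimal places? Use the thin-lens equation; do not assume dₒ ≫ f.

31.66 m

dₒ: 614 ft × 304.8 mm/ft = 187147.19 mm.
Similar triangles through the lens centre give W/dₒ = h/dᵢ; with 1/f = 1/dₒ + 1/dᵢ this gives W = h·(dₒ − f)/f.
W = 6.6 mm × (187147 − 39) / 39 = 6.6 × 4797.6460 ≈ 31664.464 mm = 31.6645 m.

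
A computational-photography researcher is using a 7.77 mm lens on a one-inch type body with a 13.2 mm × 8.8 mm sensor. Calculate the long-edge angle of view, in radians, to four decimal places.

1.4083 rad

Angle of view α = 2·arctan(w/2f) with w = 13.2 mm and f = 7.77 mm.
w/2f = 0.84942; arctan(0.84942) ≈ 0.7042 rad, so α ≈ 1.4083 rad.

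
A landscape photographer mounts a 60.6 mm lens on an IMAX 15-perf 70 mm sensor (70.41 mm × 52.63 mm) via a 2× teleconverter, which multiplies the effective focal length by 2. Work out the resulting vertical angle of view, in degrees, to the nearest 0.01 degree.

24.50°

Effective focal length f = 60.6 × 2 = 121.2 mm.
α = 2·arctan(52.63 / (2 × 121.2)) = 2·arctan(0.21712) ≈ 24.4999°.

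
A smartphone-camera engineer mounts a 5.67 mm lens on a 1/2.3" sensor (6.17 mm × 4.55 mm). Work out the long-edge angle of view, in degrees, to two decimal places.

57.10°

Angle of view α = 2·arctan(w/2f) with w = 6.17 mm and f = 5.67 mm.
w/2f = 0.54409; arctan(0.54409) ≈ 28.5502°, so α ≈ 57.1005°.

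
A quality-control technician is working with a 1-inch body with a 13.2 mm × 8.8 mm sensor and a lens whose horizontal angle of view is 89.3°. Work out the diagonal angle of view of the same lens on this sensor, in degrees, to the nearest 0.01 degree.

99.79°

From the horizontal AOV: f = 13.2 / (2·tan(44.65°)) = 13.2 / 1.97571 ≈ 6.6811 mm.
Sensor diagonal = √(13.2² + 8.8²) = √251.6800 ≈ 15.8644 mm.
Diagonal AOV = 2·arctan(15.8644 / (2 × 6.6811)) = 2·arctan(1.18726) ≈ 99.7866°.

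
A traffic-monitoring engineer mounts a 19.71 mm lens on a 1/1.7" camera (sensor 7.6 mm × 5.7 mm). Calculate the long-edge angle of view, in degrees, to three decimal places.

21.825°

Angle of view α = 2·arctan(w/2f) with w = 7.6 mm and f = 19.71 mm.
w/2f = 0.19280; arctan(0.19280) ≈ 10.9125°, so α ≈ 21.8250°.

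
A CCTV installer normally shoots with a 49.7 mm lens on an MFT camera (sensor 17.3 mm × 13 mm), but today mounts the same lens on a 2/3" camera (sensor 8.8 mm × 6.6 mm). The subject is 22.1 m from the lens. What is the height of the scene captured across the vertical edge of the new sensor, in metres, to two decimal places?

The focal length stays 49.7 mm; the relevant sensor dimension is now h = 6.6 mm. Object distance dₒ = 22.1 m = 22100 mm.
Thin-lens field height W = h·(dₒ − f)/f = 6.6 × (22100 − 49.7)/49.7 ≈ 2928.209 mm = 2.92821 m.

2.93 m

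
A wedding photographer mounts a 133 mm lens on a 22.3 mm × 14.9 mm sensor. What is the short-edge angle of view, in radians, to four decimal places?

0.1119 rad

Angle of view α = 2·arctan(h/2f) with h = 14.9 mm and f = 133 mm.
h/2f = 0.05602; arctan(0.05602) ≈ 0.0560 rad, so α ≈ 0.1119 rad.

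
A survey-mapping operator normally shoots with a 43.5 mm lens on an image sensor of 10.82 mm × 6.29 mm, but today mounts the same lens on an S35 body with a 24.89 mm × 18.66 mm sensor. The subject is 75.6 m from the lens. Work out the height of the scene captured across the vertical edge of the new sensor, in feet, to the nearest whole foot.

The focal length stays 43.5 mm; the relevant sensor dimension is now h = 18.66 mm. Object distance dₒ = 75.6 m = 75600 mm.
Thin-lens field height W = h·(dₒ − f)/f = 18.66 × (75600 − 43.5)/43.5 ≈ 32411.133 mm = 32411.133/304.8 ft = 106.336 ft.

106 ft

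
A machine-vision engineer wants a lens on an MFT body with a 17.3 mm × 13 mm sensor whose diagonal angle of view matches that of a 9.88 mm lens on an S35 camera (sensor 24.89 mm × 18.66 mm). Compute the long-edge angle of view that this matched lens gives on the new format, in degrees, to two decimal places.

103.06°

Sensor diagonal = √(24.89² + 18.66²) = √967.7077 ≈ 31.1080 mm.
Sensor diagonal = √(17.3² + 13²) = √468.2900 ≈ 21.6400 mm.
Equal diagonal AOV ⇒ f₂ = f₁ · 21.6400/31.1080 = 9.88 × 0.69564 ≈ 6.8729 mm.
Long-edge AOV on the new format = 2·arctan(17.3 / (2 × 6.8729)) = 2·arctan(1.25856) ≈ 103.0616°.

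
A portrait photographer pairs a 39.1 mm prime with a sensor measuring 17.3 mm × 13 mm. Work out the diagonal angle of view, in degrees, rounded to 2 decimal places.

30.94°

Sensor diagonal = √(17.3² + 13²) = √468.2900 ≈ 21.6400 mm.
Angle of view α = 2·arctan(d/2f) with d = 21.6400 mm and f = 39.1 mm.
d/2f = 0.27673; arctan(0.27673) ≈ 15.4682°, so α ≈ 30.9363°.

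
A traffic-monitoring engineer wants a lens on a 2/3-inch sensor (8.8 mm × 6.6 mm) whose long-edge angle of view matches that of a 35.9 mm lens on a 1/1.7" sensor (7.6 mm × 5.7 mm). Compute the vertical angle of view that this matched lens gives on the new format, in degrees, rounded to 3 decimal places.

9.078°

Equal long-edge AOV ⇒ f₂ = f₁ · 8.8/7.6 = 35.9 × 1.15789 ≈ 41.5684 mm.
Vertical AOV on the new format = 2·arctan(6.6 / (2 × 41.5684)) = 2·arctan(0.07939) ≈ 9.0781°.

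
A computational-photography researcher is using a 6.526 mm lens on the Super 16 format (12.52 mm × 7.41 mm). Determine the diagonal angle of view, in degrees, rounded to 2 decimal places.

Sensor diagonal = √(12.52² + 7.41²) = √211.6585 ≈ 14.5485 mm.
Angle of view α = 2·arctan(d/2f) with d = 14.5485 mm and f = 6.526 mm.
d/2f = 1.11466; arctan(1.11466) ≈ 48.1035°, so α ≈ 96.2070°.

96.21°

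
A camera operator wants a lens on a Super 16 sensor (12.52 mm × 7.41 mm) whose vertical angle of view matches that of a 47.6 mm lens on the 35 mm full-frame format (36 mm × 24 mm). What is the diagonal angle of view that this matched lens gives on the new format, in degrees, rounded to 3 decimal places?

52.668°

Equal vertical AOV ⇒ f₂ = f₁ · 7.41/24 = 47.6 × 0.30875 ≈ 14.6965 mm.
Sensor diagonal = √(12.52² + 7.41²) = √211.6585 ≈ 14.5485 mm.
Diagonal AOV on the new format = 2·arctan(14.5485 / (2 × 14.6965)) = 2·arctan(0.49496) ≈ 52.6675°.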